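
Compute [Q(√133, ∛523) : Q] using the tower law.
[Q(√133, ∛523) : Q] = 6

Let L = Q(√133, ∛523). Since Q(√133) ⊂ L and [Q(√133):Q] = 2, the tower law gives 2 | [L:Q]. Likewise Q(∛523) ⊂ L with [Q(∛523):Q] = 3 (because 523 is not a perfect cube), so 3 | [L:Q]. As gcd(2,3) = 1, [L:Q] is divisible by 6. Conversely L is generated over Q by √133 and ∛523, so [L:Q] ≤ 2·3 = 6. Therefore [Q(√133, ∛523) : Q] = 6.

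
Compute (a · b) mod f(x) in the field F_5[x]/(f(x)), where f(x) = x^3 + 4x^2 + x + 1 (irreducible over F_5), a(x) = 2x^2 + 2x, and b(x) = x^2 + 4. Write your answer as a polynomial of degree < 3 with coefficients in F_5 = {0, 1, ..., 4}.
a · b ≡ 2x + 1 (mod f(x))

Multiply in F_5[x]: a(x)·b(x) = (2x^2 + 2x)·(x^2 + 4) = 2x^4 + 2x^3 + 3x^2 + 3x. This has degree ≥ 3, so divide by f(x) over F_5: 2x^4 + 2x^3 + 3x^2 + 3x = (2x + 4)·(x^3 + 4x^2 + x + 1) + (2x + 1). Hence a·b ≡ 2x + 1 (mod f). (F_5[x]/(f) is a field with 5^3 = 125 elements since f is irreducible of degree 3.)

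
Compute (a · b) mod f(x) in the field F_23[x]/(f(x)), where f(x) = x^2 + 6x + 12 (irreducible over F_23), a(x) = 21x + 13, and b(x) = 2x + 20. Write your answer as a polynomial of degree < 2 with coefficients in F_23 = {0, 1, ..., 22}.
a · b ≡ 10x + 9 (mod f(x))

Multiply in F_23[x]: a(x)·b(x) = (21x + 13)·(2x + 20) = 19x^2 + 9x + 7. This has degree ≥ 2, so divide by f(x) over F_23: 19x^2 + 9x + 7 = (19)·(x^2 + 6x + 12) + (10x + 9). Hence a·b ≡ 10x + 9 (mod f). (F_23[x]/(f) is a field with 23^2 = 529 elements since f is irreducible of degree 2.)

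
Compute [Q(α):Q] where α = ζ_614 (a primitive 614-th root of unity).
[Q(α):Q] = 306

The minimal polynomial of ζ_614 over Q is the 614-th cyclotomic polynomial Φ_614(x), which is irreducible over Q and has degree φ(614) = 306. Hence [Q(α):Q] = φ(614) = 306.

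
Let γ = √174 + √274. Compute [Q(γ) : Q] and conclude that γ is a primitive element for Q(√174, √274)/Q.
[Q(γ) : Q] = 4 (equivalently, Q(γ) = Q(√174, √274))

Obviously Q(γ) ⊆ Q(√174, √274), and [Q(√174, √274):Q] = 4 (since 174, 274 are distinct squarefree integers > 1 with 47676 not a perfect square). To show equality we compute the minimal polynomial of γ. From γ = √174 + √274: γ^2 = 174 + 2√(47676) + 274 = 448 + 2√(47676), so γ^2 - 448 = 2√(47676); squaring, (γ^2 - 448)^2 = 4·47676, i.e. γ^4 - 896γ^2 + 200704 - 190704 = 0, i.e. γ^4 - 896γ^2 + 10000 = 0. So γ is a root of x^4 - 896x^2 + 10000. This polynomial is irreducible over Q: it has no rational root (each ±√174 ± √274 is irrational), and any factorization into two quadratics over Q would force √(47676) ∈ Q (pairing opposite roots) or √174, √274 ∈ Q (other pairings), all impossible. Hence [Q(γ):Q] = 4 = [Q(√174, √274):Q], so Q(γ) = Q(√174, √274).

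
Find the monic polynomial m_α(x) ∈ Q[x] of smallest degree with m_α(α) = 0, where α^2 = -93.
m_α(x) = x^2 + 93

α satisfies α^2 + 93 = 0, so x^2 + 93 annihilates α. Since d = -93 is squarefree and ≠ 1, it is not a perfect square in Q, so x^2 + 93 has no rational root and is therefore irreducible over Q (a degree-2 polynomial over a field is irreducible iff it has no root). Hence m_α(x) = x^2 + 93.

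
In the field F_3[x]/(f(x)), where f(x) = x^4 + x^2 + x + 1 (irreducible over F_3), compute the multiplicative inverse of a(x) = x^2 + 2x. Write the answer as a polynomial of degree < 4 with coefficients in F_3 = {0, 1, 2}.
a(x)^(-1) ≡ 2x^2 + 2x + 1 (mod f(x))

Since f is irreducible over F_3, F_3[x]/(f) is a field and a(x) ≠ 0 has an inverse. Apply the extended Euclidean algorithm to f(x) and a(x) in F_3[x]: f(x) = (x^2 + x + 2)·a(x) + (1). The last nonzero remainder is the constant 1 = gcd(f, a) in F_3. Back-substituting through the division chain expresses 1 = s(x)·a(x) + t(x)·f(x) with s(x) ≡ 2x^2 + 2x + 1 (mod f), so a(x)^(-1) ≡ s(x) = 2x^2 + 2x + 1 (mod f). Check: (x^2 + 2x)·(2x^2 + 2x + 1) = 2x^4 + 2x^2 + 2x ≡ 1 (mod x^4 + x^2 + x + 1).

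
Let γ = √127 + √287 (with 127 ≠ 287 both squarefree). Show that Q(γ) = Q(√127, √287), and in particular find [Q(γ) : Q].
[Q(γ) : Q] = 4 (equivalently, Q(γ) = Q(√127, √287))

Obviously Q(γ) ⊆ Q(√127, √287), and [Q(√127, √287):Q] = 4 (since 127, 287 are distinct squarefree integers > 1 with 36449 not a perfect square). To show equality we compute the minimal polynomial of γ. From γ = √127 + √287: γ^2 = 127 + 2√(36449) + 287 = 414 + 2√(36449), so γ^2 - 414 = 2√(36449); squaring, (γ^2 - 414)^2 = 4·36449, i.e. γ^4 - 828γ^2 + 171396 - 145796 = 0, i.e. γ^4 - 828γ^2 + 25600 = 0. So γ is a root of x^4 - 828x^2 + 25600. This polynomial is irreducible over Q: it has no rational root (each ±√127 ± √287 is irrational), and any factorization into two quadratics over Q would force √(36449) ∈ Q (pairing opposite roots) or √127, √287 ∈ Q (other pairings), all impossible. Hence [Q(γ):Q] = 4 = [Q(√127, √287):Q], so Q(γ) = Q(√127, √287).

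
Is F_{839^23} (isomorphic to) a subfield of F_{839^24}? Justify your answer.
No: F_{839^23} is not a subfield of F_{839^24}

F_{p^m} embeds in F_{p^n} iff m | n. Here 23 ∤ 24 (since 24 = 1·23 + 1 with remainder 1 ≠ 0), so F_{839^23} is not a subfield of F_{839^24}. Equivalently: if it were, the tower law would give 23 = [F_{839^23}:F_839] dividing [F_{839^24}:F_839] = 24, contradiction.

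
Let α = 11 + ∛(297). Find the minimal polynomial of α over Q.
m_α(x) = x^3 - 33x^2 + 363x - 1628

Set β = α - 11 = ∛(297), so β^3 = 297. Then (α - 11)^3 - 297 = 0, i.e. α is a root of g(x) = (x - 11)^3 - 297 = x^3 - 33x^2 + 363x - 1628. Since g(x) = h(x - 11) where h(x) = x^3 - 297, and h is irreducible over Q (because 297 is not a perfect cube, so h has no rational root, and a monic cubic with no rational root is irreducible), g is also irreducible (irreducibility is preserved under the substitution x → x - 11). Hence m_α(x) = x^3 - 33x^2 + 363x - 1628.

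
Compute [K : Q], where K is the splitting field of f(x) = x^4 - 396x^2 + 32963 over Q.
[K : Q] = 4

Solving the quadratic in x^2: x^2 = (396 ± √(396^2 - 4·32963))/2 = (396 ± √24964)/2 = (396 ± 158)/2, giving x^2 = 119 or x^2 = 277. So f(x) = (x^2 - 119)(x^2 - 277) and the roots of f are ±√119, ±√277. Hence the splitting field is K = Q(√119, √277). Since 119 and 277 are distinct squarefree integers > 1, their product 32963 is not a perfect square, so √277 ∉ Q(√119). By the tower law [K:Q] = [Q(√119,√277):Q(√119)] · [Q(√119):Q] = 2 · 2 = 4.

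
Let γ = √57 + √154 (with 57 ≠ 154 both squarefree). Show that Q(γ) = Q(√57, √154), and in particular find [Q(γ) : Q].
[Q(γ) : Q] = 4 (equivalently, Q(γ) = Q(√57, √154))

Obviously Q(γ) ⊆ Q(√57, √154), and [Q(√57, √154):Q] = 4 (since 57, 154 are distinct squarefree integers > 1 with 8778 not a perfect square). To show equality we compute the minimal polynomial of γ. From γ = √57 + √154: γ^2 = 57 + 2√(8778) + 154 = 211 + 2√(8778), so γ^2 - 211 = 2√(8778); squaring, (γ^2 - 211)^2 = 4·8778, i.e. γ^4 - 422γ^2 + 44521 - 35112 = 0, i.e. γ^4 - 422γ^2 + 9409 = 0. So γ is a root of x^4 - 422x^2 + 9409. This polynomial is irreducible over Q: it has no rational root (each ±√57 ± √154 is irrational), and any factorization into two quadratics over Q would force √(8778) ∈ Q (pairing opposite roots) or √57, √154 ∈ Q (other pairings), all impossible. Hence [Q(γ):Q] = 4 = [Q(√57, √154):Q], so Q(γ) = Q(√57, √154).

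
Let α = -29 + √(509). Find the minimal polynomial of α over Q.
m_α(x) = x^2 + 58x + 332

From α + 29 = √(509), squaring gives (α + 29)^2 = 509, i.e. α^2 + 58α + 841 = 509, so α^2 + 58α + 332 = 0. The discriminant of x^2 + 58x + 332 is (58)^2 - 4·(332) = 3364 - 1328 = 2036, and 4·(509) is not a perfect square in Q since 509 is squarefree and ≠ 1. Hence x^2 + 58x + 332 is irreducible over Q and is the minimal polynomial of α.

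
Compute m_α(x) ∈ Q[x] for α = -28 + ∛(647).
m_α(x) = x^3 + 84x^2 + 2352x + 21305

Set β = α + 28 = ∛(647), so β^3 = 647. Then (α + 28)^3 - 647 = 0, i.e. α is a root of g(x) = (x + 28)^3 - 647 = x^3 + 84x^2 + 2352x + 21305. Since g(x) = h(x + 28) where h(x) = x^3 - 647, and h is irreducible over Q (because 647 is not a perfect cube, so h has no rational root, and a monic cubic with no rational root is irreducible), g is also irreducible (irreducibility is preserved under the substitution x → x + 28). Hence m_α(x) = x^3 + 84x^2 + 2352x + 21305.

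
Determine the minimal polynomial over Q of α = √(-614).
m_α(x) = x^2 + 614

α satisfies α^2 + 614 = 0, so x^2 + 614 annihilates α. Since d = -614 is squarefree and ≠ 1, it is not a perfect square in Q, so x^2 + 614 has no rational root and is therefore irreducible over Q (a degree-2 polynomial over a field is irreducible iff it has no root). Hence m_α(x) = x^2 + 614.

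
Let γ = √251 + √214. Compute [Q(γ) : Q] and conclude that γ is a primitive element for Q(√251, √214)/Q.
[Q(γ) : Q] = 4 (equivalently, Q(γ) = Q(√251, √214))

Obviously Q(γ) ⊆ Q(√251, √214), and [Q(√251, √214):Q] = 4 (since 251, 214 are distinct squarefree integers > 1 with 53714 not a perfect square). To show equality we compute the minimal polynomial of γ. From γ = √251 + √214: γ^2 = 251 + 2√(53714) + 214 = 465 + 2√(53714), so γ^2 - 465 = 2√(53714); squaring, (γ^2 - 465)^2 = 4·53714, i.e. γ^4 - 930γ^2 + 216225 - 214856 = 0, i.e. γ^4 - 930γ^2 + 1369 = 0. So γ is a root of x^4 - 930x^2 + 1369. This polynomial is irreducible over Q: it has no rational root (each ±√251 ± √214 is irrational), and any factorization into two quadratics over Q would force √(53714) ∈ Q (pairing opposite roots) or √251, √214 ∈ Q (other pairings), all impossible. Hence [Q(γ):Q] = 4 = [Q(√251, √214):Q], so Q(γ) = Q(√251, √214).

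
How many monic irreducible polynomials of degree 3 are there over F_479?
There are 36633920 monic irreducible polynomials of degree 3 over F_479

Each element of F_{479^3} that lies in no proper subfield is a root of exactly one monic irreducible of degree 3 over F_479, and each such polynomial has 3 distinct roots in F_{479^3}. By Möbius inversion the count is N_479(3) = (1/3) Σ_{d|3} μ(3/d) · 479^d = (1/3)(μ(3)·479^1 + μ(1)·479^3) = 109901760/3 = 36633920.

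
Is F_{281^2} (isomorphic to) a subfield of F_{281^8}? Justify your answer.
Yes: F_{281^2} is a subfield of F_{281^8}

F_{p^m} embeds in F_{p^n} iff m | n (since F_{p^n} is the splitting field of x^(p^n) - x, and F_{p^m} ⊂ F_{p^n} forces p^n to be a power of p^m, i.e. m | n; conversely if m | n then every root of x^(p^m) - x is a root of x^(p^n) - x). Here 2 | 8 (since 8 = 4·2), so F_{281^2} is a subfield of F_{281^8}, and [F_{281^8} : F_{281^2}] = 8/2 = 4.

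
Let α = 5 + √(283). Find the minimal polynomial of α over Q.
m_α(x) = x^2 - 10x - 258

From α - 5 = √(283), squaring gives (α - 5)^2 = 283, i.e. α^2 - 10α + 25 = 283, so α^2 - 10α - 258 = 0. The discriminant of x^2 - 10x - 258 is (-10)^2 - 4·(-258) = 100 + 1032 = 1132, and 4·(283) is not a perfect square in Q since 283 is squarefree and ≠ 1. Hence x^2 - 10x - 258 is irreducible over Q and is the minimal polynomial of α.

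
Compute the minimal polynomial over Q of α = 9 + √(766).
m_α(x) = x^2 - 18x - 685

From α - 9 = √(766), squaring gives (α - 9)^2 = 766, i.e. α^2 - 18α + 81 = 766, so α^2 - 18α - 685 = 0. The discriminant of x^2 - 18x - 685 is (-18)^2 - 4·(-685) = 324 + 2740 = 3064, and 4·(766) is not a perfect square in Q since 766 is squarefree and ≠ 1. Hence x^2 - 18x - 685 is irreducible over Q and is the minimal polynomial of α.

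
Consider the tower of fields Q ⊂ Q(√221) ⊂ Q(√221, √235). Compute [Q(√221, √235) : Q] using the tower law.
[Q(√221, √235) : Q] = 4

[Q(√221):Q] = 2 (min poly x^2 - 221, irreducible since 221 is squarefree > 1). For the top step, suppose √235 ∈ Q(√221), say √235 = c + d√221 with c, d ∈ Q. Squaring: 235 = c^2 + 221d^2 + 2cd√221. Since √221 ∉ Q this forces 2cd = 0. If d = 0 then √235 = c ∈ Q, contradicting 235 squarefree > 1. If c = 0 then 235 = 221d^2, so 221·235 = (221d)^2 is a perfect square in Q — but 221·235 = 51935 is not a perfect square (since 221 and 235 are distinct squarefree integers). Contradiction. Hence √235 ∉ Q(√221), so x^2 - 235 stays irreducible over Q(√221) and [Q(√221, √235) : Q(√221)] = 2. By the tower law, [Q(√221, √235) : Q] = 2 · 2 = 4.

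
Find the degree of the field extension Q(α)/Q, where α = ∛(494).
[Q(α):Q] = 3

The minimal polynomial of α is x^3 - 494, irreducible over Q since 494 is not a perfect cube (so x^3 - 494 has no rational root). Hence [Q(α):Q] = deg(m_α) = 3.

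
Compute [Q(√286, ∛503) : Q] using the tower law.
[Q(√286, ∛503) : Q] = 6

Let L = Q(√286, ∛503). Since Q(√286) ⊂ L and [Q(√286):Q] = 2, the tower law gives 2 | [L:Q]. Likewise Q(∛503) ⊂ L with [Q(∛503):Q] = 3 (because 503 is not a perfect cube), so 3 | [L:Q]. As gcd(2,3) = 1, [L:Q] is divisible by 6. Conversely L is generated over Q by √286 and ∛503, so [L:Q] ≤ 2·3 = 6. Therefore [Q(√286, ∛503) : Q] = 6.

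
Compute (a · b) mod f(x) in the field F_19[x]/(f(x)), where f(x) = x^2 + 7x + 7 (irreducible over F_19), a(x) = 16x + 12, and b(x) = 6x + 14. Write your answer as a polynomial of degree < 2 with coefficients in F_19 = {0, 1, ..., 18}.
a · b ≡ 4x + 9 (mod f(x))

Multiply in F_19[x]: a(x)·b(x) = (16x + 12)·(6x + 14) = x^2 + 11x + 16. This has degree ≥ 2, so divide by f(x) over F_19: x^2 + 11x + 16 = (1)·(x^2 + 7x + 7) + (4x + 9). Hence a·b ≡ 4x + 9 (mod f). (F_19[x]/(f) is a field with 19^2 = 361 elements since f is irreducible of degree 2.)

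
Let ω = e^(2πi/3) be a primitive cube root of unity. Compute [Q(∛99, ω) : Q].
[Q(∛99, ω) : Q] = 6

[Q(∛99):Q] = 3 (min poly x^3 - 99, irreducible since 99 is not a perfect cube). [Q(ω):Q] = 2 (min poly x^2 + x + 1). Since Q(∛99) ⊂ R and ω ∉ R, we have ω ∉ Q(∛99), so x^2 + x + 1 remains irreducible over Q(∛99) and [Q(∛99, ω) : Q(∛99)] = 2. By the tower law, [Q(∛99, ω) : Q] = 3 · 2 = 6. (In fact Q(∛99, ω) is the splitting field of x^3 - 99 over Q.)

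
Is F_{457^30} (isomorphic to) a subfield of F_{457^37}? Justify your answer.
No: F_{457^30} is not a subfield of F_{457^37}

F_{p^m} embeds in F_{p^n} iff m | n. Here 30 ∤ 37 (since 37 = 1·30 + 7 with remainder 7 ≠ 0), so F_{457^30} is not a subfield of F_{457^37}. Equivalently: if it were, the tower law would give 30 = [F_{457^30}:F_457] dividing [F_{457^37}:F_457] = 37, contradiction.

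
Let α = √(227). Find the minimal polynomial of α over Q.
m_α(x) = x^2 - 227

α satisfies α^2 - 227 = 0, so x^2 - 227 annihilates α. Since d = 227 is squarefree and ≠ 1, it is not a perfect square in Q, so x^2 - 227 has no rational root and is therefore irreducible over Q (a degree-2 polynomial over a field is irreducible iff it has no root). Hence m_α(x) = x^2 - 227.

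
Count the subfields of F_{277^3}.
F_{277^3} has 2 subfields

The subfields of F_{p^n} are exactly the fields F_{p^d} for d | n (each is the fixed field of the unique index-d subgroup of Gal(F_{p^n}/F_p) ≅ Z/nZ). The divisors of n = 3 are {1, 3}, giving 2 subfields: F_{277^1}, F_{277^3}.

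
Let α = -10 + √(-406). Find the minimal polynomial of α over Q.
m_α(x) = x^2 + 20x + 506

From α + 10 = √(-406), squaring gives (α + 10)^2 = -406, i.e. α^2 + 20α + 100 = -406, so α^2 + 20α + 506 = 0. The discriminant of x^2 + 20x + 506 is (20)^2 - 4·(506) = 400 - 2024 = -1624, and 4·(-406) is not a perfect square in Q since -406 is squarefree and ≠ 1. Hence x^2 + 20x + 506 is irreducible over Q and is the minimal polynomial of α.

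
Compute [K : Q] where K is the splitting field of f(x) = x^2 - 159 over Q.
[K : Q] = 2

f(x) = x^2 - 159 factors as (x - √159)(x + √159). The splitting field is K = Q(√159). Since 159 is squarefree and > 1, it is not a perfect square, so x^2 - 159 is irreducible over Q and [Q(√159) : Q] = 2. Hence [K : Q] = 2.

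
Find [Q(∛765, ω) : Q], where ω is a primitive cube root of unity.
[Q(∛765, ω) : Q] = 6

[Q(∛765):Q] = 3 (min poly x^3 - 765, irreducible since 765 is not a perfect cube). [Q(ω):Q] = 2 (min poly x^2 + x + 1). Since Q(∛765) ⊂ R and ω ∉ R, we have ω ∉ Q(∛765), so x^2 + x + 1 remains irreducible over Q(∛765) and [Q(∛765, ω) : Q(∛765)] = 2. By the tower law, [Q(∛765, ω) : Q] = 3 · 2 = 6. (In fact Q(∛765, ω) is the splitting field of x^3 - 765 over Q.)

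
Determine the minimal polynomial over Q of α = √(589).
m_α(x) = x^2 - 589

α satisfies α^2 - 589 = 0, so x^2 - 589 annihilates α. Since d = 589 is squarefree and ≠ 1, it is not a perfect square in Q, so x^2 - 589 has no rational root and is therefore irreducible over Q (a degree-2 polynomial over a field is irreducible iff it has no root). Hence m_α(x) = x^2 - 589.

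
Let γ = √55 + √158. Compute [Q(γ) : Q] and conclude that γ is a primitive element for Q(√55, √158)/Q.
[Q(γ) : Q] = 4 (equivalently, Q(γ) = Q(√55, √158))

Obviously Q(γ) ⊆ Q(√55, √158), and [Q(√55, √158):Q] = 4 (since 55, 158 are distinct squarefree integers > 1 with 8690 not a perfect square). To show equality we compute the minimal polynomial of γ. From γ = √55 + √158: γ^2 = 55 + 2√(8690) + 158 = 213 + 2√(8690), so γ^2 - 213 = 2√(8690); squaring, (γ^2 - 213)^2 = 4·8690, i.e. γ^4 - 426γ^2 + 45369 - 34760 = 0, i.e. γ^4 - 426γ^2 + 10609 = 0. So γ is a root of x^4 - 426x^2 + 10609. This polynomial is irreducible over Q: it has no rational root (each ±√55 ± √158 is irrational), and any factorization into two quadratics over Q would force √(8690) ∈ Q (pairing opposite roots) or √55, √158 ∈ Q (other pairings), all impossible. Hence [Q(γ):Q] = 4 = [Q(√55, √158):Q], so Q(γ) = Q(√55, √158).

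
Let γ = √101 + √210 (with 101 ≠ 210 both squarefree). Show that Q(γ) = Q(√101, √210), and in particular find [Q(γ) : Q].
[Q(γ) : Q] = 4 (equivalently, Q(γ) = Q(√101, √210))

Obviously Q(γ) ⊆ Q(√101, √210), and [Q(√101, √210):Q] = 4 (since 101, 210 are distinct squarefree integers > 1 with 21210 not a perfect square). To show equality we compute the minimal polynomial of γ. From γ = √101 + √210: γ^2 = 101 + 2√(21210) + 210 = 311 + 2√(21210), so γ^2 - 311 = 2√(21210); squaring, (γ^2 - 311)^2 = 4·21210, i.e. γ^4 - 622γ^2 + 96721 - 84840 = 0, i.e. γ^4 - 622γ^2 + 11881 = 0. So γ is a root of x^4 - 622x^2 + 11881. This polynomial is irreducible over Q: it has no rational root (each ±√101 ± √210 is irrational), and any factorization into two quadratics over Q would force √(21210) ∈ Q (pairing opposite roots) or √101, √210 ∈ Q (other pairings), all impossible. Hence [Q(γ):Q] = 4 = [Q(√101, √210):Q], so Q(γ) = Q(√101, √210).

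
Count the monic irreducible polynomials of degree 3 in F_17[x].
There are 1632 monic irreducible polynomials of degree 3 over F_17

Each element of F_{17^3} that lies in no proper subfield is a root of exactly one monic irreducible of degree 3 over F_17, and each such polynomial has 3 distinct roots in F_{17^3}. By Möbius inversion the count is N_17(3) = (1/3) Σ_{d|3} μ(3/d) · 17^d = (1/3)(μ(3)·17^1 + μ(1)·17^3) = 4896/3 = 1632.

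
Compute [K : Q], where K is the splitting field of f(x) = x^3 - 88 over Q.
[K : Q] = 6

The roots of x^3 - 88 are ∛88, ω∛88, ω^2∛88 where ω = e^(2πi/3) is a primitive cube root of unity, so K = Q(∛88, ω). Now [Q(∛88):Q] = 3 (since 88 is not a perfect cube, x^3 - 88 is irreducible) and [Q(ω):Q] = 2. Both 2 and 3 divide [K:Q], and [K:Q] ≤ 3·2 = 6, so [K:Q] = 6. (Equivalently: Q(∛88) ⊂ R but ω ∉ R, so [K : Q(∛88)] = 2.)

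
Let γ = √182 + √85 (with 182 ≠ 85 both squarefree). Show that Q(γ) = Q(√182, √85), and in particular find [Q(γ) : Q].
[Q(γ) : Q] = 4 (equivalently, Q(γ) = Q(√182, √85))

Obviously Q(γ) ⊆ Q(√182, √85), and [Q(√182, √85):Q] = 4 (since 182, 85 are distinct squarefree integers > 1 with 15470 not a perfect square). To show equality we compute the minimal polynomial of γ. From γ = √182 + √85: γ^2 = 182 + 2√(15470) + 85 = 267 + 2√(15470), so γ^2 - 267 = 2√(15470); squaring, (γ^2 - 267)^2 = 4·15470, i.e. γ^4 - 534γ^2 + 71289 - 61880 = 0, i.e. γ^4 - 534γ^2 + 9409 = 0. So γ is a root of x^4 - 534x^2 + 9409. This polynomial is irreducible over Q: it has no rational root (each ±√182 ± √85 is irrational), and any factorization into two quadratics over Q would force √(15470) ∈ Q (pairing opposite roots) or √182, √85 ∈ Q (other pairings), all impossible. Hence [Q(γ):Q] = 4 = [Q(√182, √85):Q], so Q(γ) = Q(√182, √85).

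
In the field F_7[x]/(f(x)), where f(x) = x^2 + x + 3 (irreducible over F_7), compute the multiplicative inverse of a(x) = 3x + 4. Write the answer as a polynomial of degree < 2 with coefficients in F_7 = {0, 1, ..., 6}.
a(x)^(-1) ≡ 6x + 5 (mod f(x))

Since f is irreducible over F_7, F_7[x]/(f) is a field and a(x) ≠ 0 has an inverse. Apply the extended Euclidean algorithm to f(x) and a(x) in F_7[x]: f(x) = (5x + 3)·a(x) + (5). The last nonzero remainder is the constant 5 = gcd(f, a) in F_7. Back-substituting through the division chain expresses 5 = s(x)·a(x) + t(x)·f(x) with s(x) ≡ 2x + 4 (mod f), so (2x + 4)·a(x) ≡ 5 (mod f). Multiplying by 5^(-1) ≡ 3 in F_7 gives a(x)^(-1) ≡ 3·(2x + 4) ≡ 6x + 5 (mod f). Check: (3x + 4)·(6x + 5) = 4x^2 + 4x + 6 ≡ 1 (mod x^2 + x + 3).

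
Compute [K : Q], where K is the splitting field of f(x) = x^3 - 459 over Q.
[K : Q] = 6

The roots of x^3 - 459 are ∛459, ω∛459, ω^2∛459 where ω = e^(2πi/3) is a primitive cube root of unity, so K = Q(∛459, ω). Now [Q(∛459):Q] = 3 (since 459 is not a perfect cube, x^3 - 459 is irreducible) and [Q(ω):Q] = 2. Both 2 and 3 divide [K:Q], and [K:Q] ≤ 3·2 = 6, so [K:Q] = 6. (Equivalently: Q(∛459) ⊂ R but ω ∉ R, so [K : Q(∛459)] = 2.)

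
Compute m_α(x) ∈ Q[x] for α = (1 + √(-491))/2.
m_α(x) = x^2 - x + 123

From 2α - 1 = √(-491), squaring gives (2α - 1)^2 = -491, i.e. 4α^2 - 4α + 1 = -491, so α^2 - α + (1 + 491)/4 = 0. Since -491 ≡ 1 (mod 4), (1 + 491)/4 = 123 ∈ Z. The polynomial x^2 - x + 123 has discriminant 1 - 4·(123) = -491, which is not a perfect square in Q (d = -491 is squarefree and ≠ 1), so x^2 - x + 123 is irreducible over Q. It is the minimal polynomial of α.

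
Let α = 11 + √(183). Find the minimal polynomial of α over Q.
m_α(x) = x^2 - 22x - 62

From α - 11 = √(183), squaring gives (α - 11)^2 = 183, i.e. α^2 - 22α + 121 = 183, so α^2 - 22α - 62 = 0. The discriminant of x^2 - 22x - 62 is (-22)^2 - 4·(-62) = 484 + 248 = 732, and 4·(183) is not a perfect square in Q since 183 is squarefree and ≠ 1. Hence x^2 - 22x - 62 is irreducible over Q and is the minimal polynomial of α.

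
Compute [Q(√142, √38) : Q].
[Q(√142, √38) : Q] = 4

[Q(√142):Q] = 2 (min poly x^2 - 142, irreducible since 142 is squarefree > 1). For the top step, suppose √38 ∈ Q(√142), say √38 = c + d√142 with c, d ∈ Q. Squaring: 38 = c^2 + 142d^2 + 2cd√142. Since √142 ∉ Q this forces 2cd = 0. If d = 0 then √38 = c ∈ Q, contradicting 38 squarefree > 1. If c = 0 then 38 = 142d^2, so 142·38 = (142d)^2 is a perfect square in Q — but 142·38 = 5396 is not a perfect square (since 142 and 38 are distinct squarefree integers). Contradiction. Hence √38 ∉ Q(√142), so x^2 - 38 stays irreducible over Q(√142) and [Q(√142, √38) : Q(√142)] = 2. By the tower law, [Q(√142, √38) : Q] = 2 · 2 = 4.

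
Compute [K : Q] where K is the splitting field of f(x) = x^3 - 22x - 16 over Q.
[K : Q] = 6

By the rational root test, any rational root of the monic integer polynomial f(x) = x^3 - 22x - 16 must be an integer dividing the constant term -16, i.e. one of ±{1, 2, 4, 8, 16}. Evaluating: f(1) = -37, f(-1) = 5, f(2) = -52, f(-2) = 20, f(4) = -40, f(-4) = 8, f(8) = 320, f(-8) = -352, f(16) = 3728, f(-16) = -3760; none is 0, so f has no rational root and is therefore irreducible over Q (a cubic with no linear factor over a field is irreducible). For an irreducible cubic, the Galois group is A_3 or S_3 according as the discriminant disc(f) = -4a^3 - 27b^2 = -4·(-22)^3 - 27·(-16)^2 = 35680 is or is not a square in Q. Here disc(f) = 35680 is not a perfect square in Q, so the Galois group of f over Q is not contained in A_3 and must be all of S_3. The splitting field has degree |S_3| = 6 over Q, so [K : Q] = 6.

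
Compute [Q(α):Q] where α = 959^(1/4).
[Q(α):Q] = 4

α is a root of x^4 - 959. By Eisenstein's criterion at the prime p = 7 (which divides the constant term 959 but p^2 = 49 does not, since 959 is squarefree), x^4 - 959 is irreducible over Q. Hence [Q(α):Q] = 4.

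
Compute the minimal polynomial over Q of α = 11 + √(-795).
m_α(x) = x^2 - 22x + 916

From α - 11 = √(-795), squaring gives (α - 11)^2 = -795, i.e. α^2 - 22α + 121 = -795, so α^2 - 22α + 916 = 0. The discriminant of x^2 - 22x + 916 is (-22)^2 - 4·(916) = 484 - 3664 = -3180, and 4·(-795) is not a perfect square in Q since -795 is squarefree and ≠ 1. Hence x^2 - 22x + 916 is irreducible over Q and is the minimal polynomial of α.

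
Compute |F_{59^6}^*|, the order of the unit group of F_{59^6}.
|F_{59^6}^*| = 42180533640

F_{59^6} has 59^6 = 42180533641 elements; its multiplicative group consists of all nonzero elements, so |F_{59^6}^*| = 42180533641 - 1 = 42180533640. (It is cyclic since any finite subgroup of the multiplicative group of a field is cyclic.)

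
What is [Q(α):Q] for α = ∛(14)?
[Q(α):Q] = 3

The minimal polynomial of α is x^3 - 14, irreducible over Q since 14 is not a perfect cube (so x^3 - 14 has no rational root). Hence [Q(α):Q] = deg(m_α) = 3.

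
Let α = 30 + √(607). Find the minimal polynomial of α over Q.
m_α(x) = x^2 - 60x + 293

From α - 30 = √(607), squaring gives (α - 30)^2 = 607, i.e. α^2 - 60α + 900 = 607, so α^2 - 60α + 293 = 0. The discriminant of x^2 - 60x + 293 is (-60)^2 - 4·(293) = 3600 - 1172 = 2428, and 4·(607) is not a perfect square in Q since 607 is squarefree and ≠ 1. Hence x^2 - 60x + 293 is irreducible over Q and is the minimal polynomial of α.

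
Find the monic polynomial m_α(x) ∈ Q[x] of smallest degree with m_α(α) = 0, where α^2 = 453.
m_α(x) = x^2 - 453

α satisfies α^2 - 453 = 0, so x^2 - 453 annihilates α. Since d = 453 is squarefree and ≠ 1, it is not a perfect square in Q, so x^2 - 453 has no rational root and is therefore irreducible over Q (a degree-2 polynomial over a field is irreducible iff it has no root). Hence m_α(x) = x^2 - 453.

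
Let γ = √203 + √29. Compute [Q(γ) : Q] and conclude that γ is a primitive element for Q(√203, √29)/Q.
[Q(γ) : Q] = 4 (equivalently, Q(γ) = Q(√203, √29))

Obviously Q(γ) ⊆ Q(√203, √29), and [Q(√203, √29):Q] = 4 (since 203, 29 are distinct squarefree integers > 1 with 5887 not a perfect square). To show equality we compute the minimal polynomial of γ. From γ = √203 + √29: γ^2 = 203 + 2√(5887) + 29 = 232 + 2√(5887), so γ^2 - 232 = 2√(5887); squaring, (γ^2 - 232)^2 = 4·5887, i.e. γ^4 - 464γ^2 + 53824 - 23548 = 0, i.e. γ^4 - 464γ^2 + 30276 = 0. So γ is a root of x^4 - 464x^2 + 30276. This polynomial is irreducible over Q: it has no rational root (each ±√203 ± √29 is irrational), and any factorization into two quadratics over Q would force √(5887) ∈ Q (pairing opposite roots) or √203, √29 ∈ Q (other pairings), all impossible. Hence [Q(γ):Q] = 4 = [Q(√203, √29):Q], so Q(γ) = Q(√203, √29).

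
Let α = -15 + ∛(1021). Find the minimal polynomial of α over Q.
m_α(x) = x^3 + 45x^2 + 675x + 2354

Set β = α + 15 = ∛(1021), so β^3 = 1021. Then (α + 15)^3 - 1021 = 0, i.e. α is a root of g(x) = (x + 15)^3 - 1021 = x^3 + 45x^2 + 675x + 2354. Since g(x) = h(x + 15) where h(x) = x^3 - 1021, and h is irreducible over Q (because 1021 is not a perfect cube, so h has no rational root, and a monic cubic with no rational root is irreducible), g is also irreducible (irreducibility is preserved under the substitution x → x + 15). Hence m_α(x) = x^3 + 45x^2 + 675x + 2354.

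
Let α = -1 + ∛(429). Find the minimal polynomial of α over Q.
m_α(x) = x^3 + 3x^2 + 3x - 428

Set β = α + 1 = ∛(429), so β^3 = 429. Then (α + 1)^3 - 429 = 0, i.e. α is a root of g(x) = (x + 1)^3 - 429 = x^3 + 3x^2 + 3x - 428. Since g(x) = h(x + 1) where h(x) = x^3 - 429, and h is irreducible over Q (because 429 is not a perfect cube, so h has no rational root, and a monic cubic with no rational root is irreducible), g is also irreducible (irreducibility is preserved under the substitution x → x + 1). Hence m_α(x) = x^3 + 3x^2 + 3x - 428.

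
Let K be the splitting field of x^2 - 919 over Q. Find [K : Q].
[K : Q] = 2

f(x) = x^2 - 919 factors as (x - √919)(x + √919). The splitting field is K = Q(√919). Since 919 is squarefree and > 1, it is not a perfect square, so x^2 - 919 is irreducible over Q and [Q(√919) : Q] = 2. Hence [K : Q] = 2.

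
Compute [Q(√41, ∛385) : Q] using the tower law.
[Q(√41, ∛385) : Q] = 6

Let L = Q(√41, ∛385). Since Q(√41) ⊂ L and [Q(√41):Q] = 2, the tower law gives 2 | [L:Q]. Likewise Q(∛385) ⊂ L with [Q(∛385):Q] = 3 (because 385 is not a perfect cube), so 3 | [L:Q]. As gcd(2,3) = 1, [L:Q] is divisible by 6. Conversely L is generated over Q by √41 and ∛385, so [L:Q] ≤ 2·3 = 6. Therefore [Q(√41, ∛385) : Q] = 6.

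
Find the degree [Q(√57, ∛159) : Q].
[Q(√57, ∛159) : Q] = 6

Let L = Q(√57, ∛159). Since Q(√57) ⊂ L and [Q(√57):Q] = 2, the tower law gives 2 | [L:Q]. Likewise Q(∛159) ⊂ L with [Q(∛159):Q] = 3 (because 159 is not a perfect cube), so 3 | [L:Q]. As gcd(2,3) = 1, [L:Q] is divisible by 6. Conversely L is generated over Q by √57 and ∛159, so [L:Q] ≤ 2·3 = 6. Therefore [Q(√57, ∛159) : Q] = 6.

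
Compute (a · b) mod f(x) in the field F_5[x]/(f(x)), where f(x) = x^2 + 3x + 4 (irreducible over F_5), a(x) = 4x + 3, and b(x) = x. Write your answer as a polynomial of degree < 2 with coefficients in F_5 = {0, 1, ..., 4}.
a · b ≡ x + 4 (mod f(x))

Multiply in F_5[x]: a(x)·b(x) = (4x + 3)·(x) = 4x^2 + 3x. This has degree ≥ 2, so divide by f(x) over F_5: 4x^2 + 3x = (4)·(x^2 + 3x + 4) + (x + 4). Hence a·b ≡ x + 4 (mod f). (F_5[x]/(f) is a field with 5^2 = 25 elements since f is irreducible of degree 2.)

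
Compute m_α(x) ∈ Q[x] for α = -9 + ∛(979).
m_α(x) = x^3 + 27x^2 + 243x - 250

Set β = α + 9 = ∛(979), so β^3 = 979. Then (α + 9)^3 - 979 = 0, i.e. α is a root of g(x) = (x + 9)^3 - 979 = x^3 + 27x^2 + 243x - 250. Since g(x) = h(x + 9) where h(x) = x^3 - 979, and h is irreducible over Q (because 979 is not a perfect cube, so h has no rational root, and a monic cubic with no rational root is irreducible), g is also irreducible (irreducibility is preserved under the substitution x → x + 9). Hence m_α(x) = x^3 + 27x^2 + 243x - 250.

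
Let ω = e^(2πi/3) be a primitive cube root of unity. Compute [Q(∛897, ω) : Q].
[Q(∛897, ω) : Q] = 6

[Q(∛897):Q] = 3 (min poly x^3 - 897, irreducible since 897 is not a perfect cube). [Q(ω):Q] = 2 (min poly x^2 + x + 1). Since Q(∛897) ⊂ R and ω ∉ R, we have ω ∉ Q(∛897), so x^2 + x + 1 remains irreducible over Q(∛897) and [Q(∛897, ω) : Q(∛897)] = 2. By the tower law, [Q(∛897, ω) : Q] = 3 · 2 = 6. (In fact Q(∛897, ω) is the splitting field of x^3 - 897 over Q.)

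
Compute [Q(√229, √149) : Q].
[Q(√229, √149) : Q] = 4

[Q(√229):Q] = 2 (min poly x^2 - 229, irreducible since 229 is squarefree > 1). For the top step, suppose √149 ∈ Q(√229), say √149 = c + d√229 with c, d ∈ Q. Squaring: 149 = c^2 + 229d^2 + 2cd√229. Since √229 ∉ Q this forces 2cd = 0. If d = 0 then √149 = c ∈ Q, contradicting 149 squarefree > 1. If c = 0 then 149 = 229d^2, so 229·149 = (229d)^2 is a perfect square in Q — but 229·149 = 34121 is not a perfect square (since 229 and 149 are distinct squarefree integers). Contradiction. Hence √149 ∉ Q(√229), so x^2 - 149 stays irreducible over Q(√229) and [Q(√229, √149) : Q(√229)] = 2. By the tower law, [Q(√229, √149) : Q] = 2 · 2 = 4.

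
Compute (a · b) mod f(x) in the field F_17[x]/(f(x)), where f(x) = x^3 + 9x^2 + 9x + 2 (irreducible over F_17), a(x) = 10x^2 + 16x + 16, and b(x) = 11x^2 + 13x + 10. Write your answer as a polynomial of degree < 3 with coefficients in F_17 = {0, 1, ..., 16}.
a · b ≡ 6x^2 + 14x + 15 (mod f(x))

Multiply in F_17[x]: a(x)·b(x) = (10x^2 + 16x + 16)·(11x^2 + 13x + 10) = 8x^4 + 8x^2 + 11x + 7. This has degree ≥ 3, so divide by f(x) over F_17: 8x^4 + 8x^2 + 11x + 7 = (8x + 13)·(x^3 + 9x^2 + 9x + 2) + (6x^2 + 14x + 15). Hence a·b ≡ 6x^2 + 14x + 15 (mod f). (F_17[x]/(f) is a field with 17^3 = 4913 elements since f is irreducible of degree 3.)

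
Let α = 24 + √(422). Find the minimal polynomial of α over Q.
m_α(x) = x^2 - 48x + 154

From α - 24 = √(422), squaring gives (α - 24)^2 = 422, i.e. α^2 - 48α + 576 = 422, so α^2 - 48α + 154 = 0. The discriminant of x^2 - 48x + 154 is (-48)^2 - 4·(154) = 2304 - 616 = 1688, and 4·(422) is not a perfect square in Q since 422 is squarefree and ≠ 1. Hence x^2 - 48x + 154 is irreducible over Q and is the minimal polynomial of α.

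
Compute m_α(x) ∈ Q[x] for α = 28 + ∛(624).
m_α(x) = x^3 - 84x^2 + 2352x - 22576

Set β = α - 28 = ∛(624), so β^3 = 624. Then (α - 28)^3 - 624 = 0, i.e. α is a root of g(x) = (x - 28)^3 - 624 = x^3 - 84x^2 + 2352x - 22576. Since g(x) = h(x - 28) where h(x) = x^3 - 624, and h is irreducible over Q (because 624 is not a perfect cube, so h has no rational root, and a monic cubic with no rational root is irreducible), g is also irreducible (irreducibility is preserved under the substitution x → x - 28). Hence m_α(x) = x^3 - 84x^2 + 2352x - 22576.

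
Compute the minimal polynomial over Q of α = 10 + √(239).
m_α(x) = x^2 - 20x - 139

From α - 10 = √(239), squaring gives (α - 10)^2 = 239, i.e. α^2 - 20α + 100 = 239, so α^2 - 20α - 139 = 0. The discriminant of x^2 - 20x - 139 is (-20)^2 - 4·(-139) = 400 + 556 = 956, and 4·(239) is not a perfect square in Q since 239 is squarefree and ≠ 1. Hence x^2 - 20x - 139 is irreducible over Q and is the minimal polynomial of α.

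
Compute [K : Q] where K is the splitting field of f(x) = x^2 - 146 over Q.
[K : Q] = 2

f(x) = x^2 - 146 factors as (x - √146)(x + √146). The splitting field is K = Q(√146). Since 146 is squarefree and > 1, it is not a perfect square, so x^2 - 146 is irreducible over Q and [Q(√146) : Q] = 2. Hence [K : Q] = 2.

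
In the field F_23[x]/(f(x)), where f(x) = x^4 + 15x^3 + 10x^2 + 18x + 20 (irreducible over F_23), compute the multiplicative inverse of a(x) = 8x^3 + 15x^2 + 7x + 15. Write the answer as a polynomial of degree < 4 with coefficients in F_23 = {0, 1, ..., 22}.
a(x)^(-1) ≡ 2x^3 + 12x^2 + 2x + 13 (mod f(x))

Since f is irreducible over F_23, F_23[x]/(f) is a field and a(x) ≠ 0 has an inverse. Apply the extended Euclidean algorithm to f(x) and a(x) in F_23[x]: f(x) = (3x + 2)·a(x) + (5x^2 + 5x + 13);  a(x) = (20x + 6)·(5x^2 + 5x + 13) + (16x + 6);  (5x^2 + 5x + 13) = (19x + 9)·(16x + 6) + (5). The last nonzero remainder is the constant 5 = gcd(f, a) in F_23. Back-substituting through the division chain expresses 5 = s(x)·a(x) + t(x)·f(x) with s(x) ≡ 10x^3 + 14x^2 + 10x + 19 (mod f), so (10x^3 + 14x^2 + 10x + 19)·a(x) ≡ 5 (mod f). Multiplying by 5^(-1) ≡ 14 in F_23 gives a(x)^(-1) ≡ 14·(10x^3 + 14x^2 + 10x + 19) ≡ 2x^3 + 12x^2 + 2x + 13 (mod f). Check: (8x^3 + 15x^2 + 7x + 15)·(2x^3 + 12x^2 + 2x + 13) = 16x^6 + 11x^5 + 3x^4 + 18x^3 + 21x^2 + 6x + 11 ≡ 1 (mod x^4 + 15x^3 + 10x^2 + 18x + 20).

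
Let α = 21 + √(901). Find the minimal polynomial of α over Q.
m_α(x) = x^2 - 42x - 460

From α - 21 = √(901), squaring gives (α - 21)^2 = 901, i.e. α^2 - 42α + 441 = 901, so α^2 - 42α - 460 = 0. The discriminant of x^2 - 42x - 460 is (-42)^2 - 4·(-460) = 1764 + 1840 = 3604, and 4·(901) is not a perfect square in Q since 901 is squarefree and ≠ 1. Hence x^2 - 42x - 460 is irreducible over Q and is the minimal polynomial of α.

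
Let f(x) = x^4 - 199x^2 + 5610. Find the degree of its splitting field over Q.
[K : Q] = 4

Solving the quadratic in x^2: x^2 = (199 ± √(199^2 - 4·5610))/2 = (199 ± √17161)/2 = (199 ± 131)/2, giving x^2 = 34 or x^2 = 165. So f(x) = (x^2 - 34)(x^2 - 165) and the roots of f are ±√34, ±√165. Hence the splitting field is K = Q(√34, √165). Since 34 and 165 are distinct squarefree integers > 1, their product 5610 is not a perfect square, so √165 ∉ Q(√34). By the tower law [K:Q] = [Q(√34,√165):Q(√34)] · [Q(√34):Q] = 2 · 2 = 4.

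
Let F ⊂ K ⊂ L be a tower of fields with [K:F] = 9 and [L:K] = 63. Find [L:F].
[L:F] = 567

The tower law says that for any tower of field extensions F ⊂ K ⊂ L with finite degrees, [L:F] = [L:K] · [K:F]. Here this gives [L:F] = 63 · 9 = 567.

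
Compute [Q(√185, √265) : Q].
[Q(√185, √265) : Q] = 4

[Q(√185):Q] = 2 (min poly x^2 - 185, irreducible since 185 is squarefree > 1). For the top step, suppose √265 ∈ Q(√185), say √265 = c + d√185 with c, d ∈ Q. Squaring: 265 = c^2 + 185d^2 + 2cd√185. Since √185 ∉ Q this forces 2cd = 0. If d = 0 then √265 = c ∈ Q, contradicting 265 squarefree > 1. If c = 0 then 265 = 185d^2, so 185·265 = (185d)^2 is a perfect square in Q — but 185·265 = 49025 is not a perfect square (since 185 and 265 are distinct squarefree integers). Contradiction. Hence √265 ∉ Q(√185), so x^2 - 265 stays irreducible over Q(√185) and [Q(√185, √265) : Q(√185)] = 2. By the tower law, [Q(√185, √265) : Q] = 2 · 2 = 4.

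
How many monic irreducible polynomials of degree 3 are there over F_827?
There are 188536152 monic irreducible polynomials of degree 3 over F_827

Each element of F_{827^3} that lies in no proper subfield is a root of exactly one monic irreducible of degree 3 over F_827, and each such polynomial has 3 distinct roots in F_{827^3}. By Möbius inversion the count is N_827(3) = (1/3) Σ_{d|3} μ(3/d) · 827^d = (1/3)(μ(3)·827^1 + μ(1)·827^3) = 565608456/3 = 188536152.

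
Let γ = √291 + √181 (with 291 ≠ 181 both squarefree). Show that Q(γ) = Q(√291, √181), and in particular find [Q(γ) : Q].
[Q(γ) : Q] = 4 (equivalently, Q(γ) = Q(√291, √181))

Obviously Q(γ) ⊆ Q(√291, √181), and [Q(√291, √181):Q] = 4 (since 291, 181 are distinct squarefree integers > 1 with 52671 not a perfect square). To show equality we compute the minimal polynomial of γ. From γ = √291 + √181: γ^2 = 291 + 2√(52671) + 181 = 472 + 2√(52671), so γ^2 - 472 = 2√(52671); squaring, (γ^2 - 472)^2 = 4·52671, i.e. γ^4 - 944γ^2 + 222784 - 210684 = 0, i.e. γ^4 - 944γ^2 + 12100 = 0. So γ is a root of x^4 - 944x^2 + 12100. This polynomial is irreducible over Q: it has no rational root (each ±√291 ± √181 is irrational), and any factorization into two quadratics over Q would force √(52671) ∈ Q (pairing opposite roots) or √291, √181 ∈ Q (other pairings), all impossible. Hence [Q(γ):Q] = 4 = [Q(√291, √181):Q], so Q(γ) = Q(√291, √181).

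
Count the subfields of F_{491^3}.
F_{491^3} has 2 subfields

The subfields of F_{p^n} are exactly the fields F_{p^d} for d | n (each is the fixed field of the unique index-d subgroup of Gal(F_{p^n}/F_p) ≅ Z/nZ). The divisors of n = 3 are {1, 3}, giving 2 subfields: F_{491^1}, F_{491^3}.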